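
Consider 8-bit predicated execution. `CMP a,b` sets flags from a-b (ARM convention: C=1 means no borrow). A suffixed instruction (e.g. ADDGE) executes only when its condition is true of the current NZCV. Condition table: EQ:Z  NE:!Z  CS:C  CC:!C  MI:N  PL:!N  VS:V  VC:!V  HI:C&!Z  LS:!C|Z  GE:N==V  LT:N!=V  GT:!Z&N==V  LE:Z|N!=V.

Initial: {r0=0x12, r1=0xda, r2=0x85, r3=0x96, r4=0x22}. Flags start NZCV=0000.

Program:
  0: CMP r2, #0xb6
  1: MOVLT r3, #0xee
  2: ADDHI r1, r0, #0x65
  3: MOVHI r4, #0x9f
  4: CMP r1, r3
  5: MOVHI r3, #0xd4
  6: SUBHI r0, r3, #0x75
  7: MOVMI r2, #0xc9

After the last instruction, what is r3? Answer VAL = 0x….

0: ✓ CMP  NZCV=1000
1: ✓ MOVLT  r3←0xee
2: · ADDHI
3: · MOVHI
4: ✓ CMP  NZCV=1000
5: · MOVHI
6: · SUBHI
7: ✓ MOVMI  r2←0xc9

VAL = 0xee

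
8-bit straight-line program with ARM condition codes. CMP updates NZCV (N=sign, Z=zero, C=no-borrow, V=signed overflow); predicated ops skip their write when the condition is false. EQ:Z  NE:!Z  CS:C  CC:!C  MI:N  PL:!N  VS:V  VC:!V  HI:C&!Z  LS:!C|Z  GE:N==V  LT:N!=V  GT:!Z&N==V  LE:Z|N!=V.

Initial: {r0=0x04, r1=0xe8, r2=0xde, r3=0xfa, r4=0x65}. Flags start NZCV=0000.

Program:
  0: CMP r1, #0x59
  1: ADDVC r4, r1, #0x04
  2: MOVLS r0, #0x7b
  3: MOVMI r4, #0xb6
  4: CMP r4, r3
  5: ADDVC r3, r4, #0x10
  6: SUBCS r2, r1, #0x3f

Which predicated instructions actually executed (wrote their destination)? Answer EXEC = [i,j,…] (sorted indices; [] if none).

EXEC = [1,3,5]

0: ✓ CMP  NZCV=1010
1: ✓ ADDVC  r4←0xec
2: · MOVLS
3: ✓ MOVMI  r4←0xb6
4: ✓ CMP  NZCV=1000
5: ✓ ADDVC  r3←0xc6
6: · SUBCS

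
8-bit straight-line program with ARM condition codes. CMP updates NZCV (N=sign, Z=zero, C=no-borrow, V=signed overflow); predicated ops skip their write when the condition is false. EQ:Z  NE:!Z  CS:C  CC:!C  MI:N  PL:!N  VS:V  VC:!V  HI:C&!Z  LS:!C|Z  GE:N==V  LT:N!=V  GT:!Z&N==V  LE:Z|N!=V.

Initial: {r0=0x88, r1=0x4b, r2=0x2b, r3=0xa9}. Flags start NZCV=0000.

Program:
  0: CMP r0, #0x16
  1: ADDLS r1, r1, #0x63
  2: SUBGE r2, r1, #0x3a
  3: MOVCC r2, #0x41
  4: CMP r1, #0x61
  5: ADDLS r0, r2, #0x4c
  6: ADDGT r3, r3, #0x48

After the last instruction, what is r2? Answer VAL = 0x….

0: ✓ CMP  NZCV=0011
1: · ADDLS
2: · SUBGE
3: · MOVCC
4: ✓ CMP  NZCV=1000
5: ✓ ADDLS  r0←0x77
6: · ADDGT

VAL = 0x2b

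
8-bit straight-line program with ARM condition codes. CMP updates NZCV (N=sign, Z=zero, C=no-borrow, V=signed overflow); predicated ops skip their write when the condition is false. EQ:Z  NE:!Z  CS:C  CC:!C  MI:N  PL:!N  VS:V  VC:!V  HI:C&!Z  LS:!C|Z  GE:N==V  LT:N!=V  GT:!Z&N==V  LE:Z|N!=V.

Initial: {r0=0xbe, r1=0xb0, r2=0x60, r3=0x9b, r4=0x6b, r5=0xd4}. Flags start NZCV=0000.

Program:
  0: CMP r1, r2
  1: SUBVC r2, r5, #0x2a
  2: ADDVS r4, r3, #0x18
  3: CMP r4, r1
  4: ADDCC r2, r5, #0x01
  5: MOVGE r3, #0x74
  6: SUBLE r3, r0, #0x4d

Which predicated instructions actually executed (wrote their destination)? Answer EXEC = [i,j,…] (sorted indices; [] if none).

EXEC = [2,5]

0: ✓ CMP  NZCV=0011
1: · SUBVC
2: ✓ ADDVS  r4←0xb3
3: ✓ CMP  NZCV=0010
4: · ADDCC
5: ✓ MOVGE  r3←0x74
6: · SUBLE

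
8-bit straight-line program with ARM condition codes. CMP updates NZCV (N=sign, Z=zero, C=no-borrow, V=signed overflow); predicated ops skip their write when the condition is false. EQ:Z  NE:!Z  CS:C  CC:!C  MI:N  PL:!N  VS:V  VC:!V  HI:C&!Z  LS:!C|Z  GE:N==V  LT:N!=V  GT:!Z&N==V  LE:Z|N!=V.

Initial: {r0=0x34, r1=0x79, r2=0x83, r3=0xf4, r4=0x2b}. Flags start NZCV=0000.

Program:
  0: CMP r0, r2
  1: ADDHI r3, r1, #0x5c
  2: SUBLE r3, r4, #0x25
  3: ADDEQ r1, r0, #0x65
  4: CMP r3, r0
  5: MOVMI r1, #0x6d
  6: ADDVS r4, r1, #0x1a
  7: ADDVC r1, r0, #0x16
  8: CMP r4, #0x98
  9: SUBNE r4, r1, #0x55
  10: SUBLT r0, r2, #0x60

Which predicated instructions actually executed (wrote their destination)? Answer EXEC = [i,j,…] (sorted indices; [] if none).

0: ✓ CMP  NZCV=1001
1: · ADDHI
2: · SUBLE
3: · ADDEQ
4: ✓ CMP  NZCV=1010
5: ✓ MOVMI  r1←0x6d
6: · ADDVS
7: ✓ ADDVC  r1←0x4a
8: ✓ CMP  NZCV=1001
9: ✓ SUBNE  r4←0xf5
10: · SUBLT

EXEC = [5,7,9]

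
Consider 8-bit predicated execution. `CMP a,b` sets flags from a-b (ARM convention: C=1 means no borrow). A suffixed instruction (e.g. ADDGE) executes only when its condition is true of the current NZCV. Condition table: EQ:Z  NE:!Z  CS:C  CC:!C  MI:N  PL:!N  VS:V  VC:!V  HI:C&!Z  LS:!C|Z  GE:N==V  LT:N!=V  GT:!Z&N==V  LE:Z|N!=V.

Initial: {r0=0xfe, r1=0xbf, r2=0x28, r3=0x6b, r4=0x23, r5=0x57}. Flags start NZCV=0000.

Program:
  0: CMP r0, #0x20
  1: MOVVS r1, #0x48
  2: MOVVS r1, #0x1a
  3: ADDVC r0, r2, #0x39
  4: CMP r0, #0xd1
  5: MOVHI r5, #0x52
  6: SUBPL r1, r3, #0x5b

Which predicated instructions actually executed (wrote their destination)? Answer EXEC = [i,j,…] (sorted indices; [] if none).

0: ✓ CMP  NZCV=1010
1: · MOVVS
2: · MOVVS
3: ✓ ADDVC  r0←0x61
4: ✓ CMP  NZCV=1001
5: · MOVHI
6: · SUBPL

EXEC = [3]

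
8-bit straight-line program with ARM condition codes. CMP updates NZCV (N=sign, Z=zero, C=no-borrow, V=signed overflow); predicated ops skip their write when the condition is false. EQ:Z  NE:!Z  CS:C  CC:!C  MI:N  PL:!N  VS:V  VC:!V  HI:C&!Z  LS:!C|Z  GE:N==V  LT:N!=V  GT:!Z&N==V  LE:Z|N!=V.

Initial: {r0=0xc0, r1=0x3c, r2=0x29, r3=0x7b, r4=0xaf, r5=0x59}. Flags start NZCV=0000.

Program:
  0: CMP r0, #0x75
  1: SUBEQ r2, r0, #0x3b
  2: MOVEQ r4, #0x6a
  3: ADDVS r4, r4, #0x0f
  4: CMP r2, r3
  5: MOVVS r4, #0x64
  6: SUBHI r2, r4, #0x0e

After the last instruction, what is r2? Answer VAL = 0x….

VAL = 0x29

0: ✓ CMP  NZCV=0011
1: · SUBEQ
2: · MOVEQ
3: ✓ ADDVS  r4←0xbe
4: ✓ CMP  NZCV=1000
5: · MOVVS
6: · SUBHI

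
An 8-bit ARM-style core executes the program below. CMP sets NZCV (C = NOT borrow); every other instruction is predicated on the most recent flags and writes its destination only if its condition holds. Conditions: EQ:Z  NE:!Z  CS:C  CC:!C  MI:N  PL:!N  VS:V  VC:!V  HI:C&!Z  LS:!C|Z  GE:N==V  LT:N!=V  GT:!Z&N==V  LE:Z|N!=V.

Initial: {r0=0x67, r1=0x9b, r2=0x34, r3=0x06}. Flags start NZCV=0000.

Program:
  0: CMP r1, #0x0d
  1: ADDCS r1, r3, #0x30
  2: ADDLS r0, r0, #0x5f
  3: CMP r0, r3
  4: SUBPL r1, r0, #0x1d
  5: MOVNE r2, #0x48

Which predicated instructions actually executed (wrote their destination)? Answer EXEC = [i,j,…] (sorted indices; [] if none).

EXEC = [1,4,5]

[0] flags=1010 → (cmp)
[1] flags=1010 CS?T → r1=0x36
[2] flags=1010 LS?F → skip
[3] flags=0010 → (cmp)
[4] flags=0010 PL?T → r1=0x4a
[5] flags=0010 NE?T → r2=0x48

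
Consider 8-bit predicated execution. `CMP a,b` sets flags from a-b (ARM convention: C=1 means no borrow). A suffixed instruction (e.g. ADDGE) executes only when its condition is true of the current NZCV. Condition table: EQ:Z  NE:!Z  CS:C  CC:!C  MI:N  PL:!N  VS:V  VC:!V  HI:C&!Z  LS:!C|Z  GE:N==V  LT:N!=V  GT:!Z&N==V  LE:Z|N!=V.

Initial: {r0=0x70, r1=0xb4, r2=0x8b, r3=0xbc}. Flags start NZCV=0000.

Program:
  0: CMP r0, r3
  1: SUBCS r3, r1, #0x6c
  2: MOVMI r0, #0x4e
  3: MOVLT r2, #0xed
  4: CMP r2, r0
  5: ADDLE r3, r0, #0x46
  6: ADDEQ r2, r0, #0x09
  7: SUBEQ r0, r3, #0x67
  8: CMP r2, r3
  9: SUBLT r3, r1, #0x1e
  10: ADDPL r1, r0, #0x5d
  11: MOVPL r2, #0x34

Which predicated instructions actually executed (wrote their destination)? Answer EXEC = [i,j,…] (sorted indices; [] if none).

[0] flags=1001 → (cmp)
[1] flags=1001 CS?F → skip
[2] flags=1001 MI?T → r0=0x4e
[3] flags=1001 LT?F → skip
[4] flags=0011 → (cmp)
[5] flags=0011 LE?T → r3=0x94
[6] flags=0011 EQ?F → skip
[7] flags=0011 EQ?F → skip
[8] flags=1000 → (cmp)
[9] flags=1000 LT?T → r3=0x96
[10] flags=1000 PL?F → skip
[11] flags=1000 PL?F → skip

EXEC = [2,5,9]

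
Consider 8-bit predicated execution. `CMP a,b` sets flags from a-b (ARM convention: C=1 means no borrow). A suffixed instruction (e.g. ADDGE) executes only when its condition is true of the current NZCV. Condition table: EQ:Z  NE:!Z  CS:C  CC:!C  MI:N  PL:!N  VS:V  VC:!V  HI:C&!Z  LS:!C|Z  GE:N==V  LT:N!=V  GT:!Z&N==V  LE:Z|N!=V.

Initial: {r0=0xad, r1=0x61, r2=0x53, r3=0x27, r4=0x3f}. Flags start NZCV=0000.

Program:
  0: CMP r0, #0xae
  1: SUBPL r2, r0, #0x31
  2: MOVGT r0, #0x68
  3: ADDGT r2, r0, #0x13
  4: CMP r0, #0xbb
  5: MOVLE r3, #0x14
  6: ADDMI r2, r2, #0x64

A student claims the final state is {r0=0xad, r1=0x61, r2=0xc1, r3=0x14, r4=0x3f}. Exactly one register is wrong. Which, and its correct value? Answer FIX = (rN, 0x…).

FIX = (r2, 0xb7)

0: ✓ CMP  NZCV=1000
1: · SUBPL
2: · MOVGT
3: · ADDGT
4: ✓ CMP  NZCV=1000
5: ✓ MOVLE  r3←0x14
6: ✓ ADDMI  r2←0xb7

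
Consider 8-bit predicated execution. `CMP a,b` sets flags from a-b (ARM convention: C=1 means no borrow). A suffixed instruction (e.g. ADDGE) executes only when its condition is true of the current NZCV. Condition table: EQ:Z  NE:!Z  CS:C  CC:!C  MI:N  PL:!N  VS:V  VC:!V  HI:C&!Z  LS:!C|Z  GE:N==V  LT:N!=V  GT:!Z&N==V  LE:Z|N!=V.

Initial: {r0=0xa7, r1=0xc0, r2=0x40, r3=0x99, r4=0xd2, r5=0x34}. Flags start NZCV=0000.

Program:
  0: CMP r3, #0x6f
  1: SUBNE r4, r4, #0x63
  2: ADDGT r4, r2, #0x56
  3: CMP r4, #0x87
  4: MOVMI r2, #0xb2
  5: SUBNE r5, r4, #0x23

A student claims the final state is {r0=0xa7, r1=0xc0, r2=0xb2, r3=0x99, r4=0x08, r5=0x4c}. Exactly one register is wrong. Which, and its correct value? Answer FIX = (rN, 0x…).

FIX = (r4, 0x6f)

[0] flags=0011 → (cmp)
[1] flags=0011 NE?T → r4=0x6f
[2] flags=0011 GT?F → skip
[3] flags=1001 → (cmp)
[4] flags=1001 MI?T → r2=0xb2
[5] flags=1001 NE?T → r5=0x4c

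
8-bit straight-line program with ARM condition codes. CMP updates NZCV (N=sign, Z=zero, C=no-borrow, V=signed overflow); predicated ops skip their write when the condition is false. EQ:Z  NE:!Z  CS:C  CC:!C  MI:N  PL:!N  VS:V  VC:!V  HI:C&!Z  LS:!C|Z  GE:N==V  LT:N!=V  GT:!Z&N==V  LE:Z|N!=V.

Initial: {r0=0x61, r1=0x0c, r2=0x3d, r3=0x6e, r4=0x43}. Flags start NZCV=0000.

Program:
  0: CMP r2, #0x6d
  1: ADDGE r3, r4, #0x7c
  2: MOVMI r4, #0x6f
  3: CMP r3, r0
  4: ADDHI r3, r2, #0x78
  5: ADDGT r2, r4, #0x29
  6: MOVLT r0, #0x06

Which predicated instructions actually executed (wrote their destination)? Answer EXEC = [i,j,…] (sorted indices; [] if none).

EXEC = [2,4,5]

0: ✓ CMP  NZCV=1000
1: · ADDGE
2: ✓ MOVMI  r4←0x6f
3: ✓ CMP  NZCV=0010
4: ✓ ADDHI  r3←0xb5
5: ✓ ADDGT  r2←0x98
6: · MOVLT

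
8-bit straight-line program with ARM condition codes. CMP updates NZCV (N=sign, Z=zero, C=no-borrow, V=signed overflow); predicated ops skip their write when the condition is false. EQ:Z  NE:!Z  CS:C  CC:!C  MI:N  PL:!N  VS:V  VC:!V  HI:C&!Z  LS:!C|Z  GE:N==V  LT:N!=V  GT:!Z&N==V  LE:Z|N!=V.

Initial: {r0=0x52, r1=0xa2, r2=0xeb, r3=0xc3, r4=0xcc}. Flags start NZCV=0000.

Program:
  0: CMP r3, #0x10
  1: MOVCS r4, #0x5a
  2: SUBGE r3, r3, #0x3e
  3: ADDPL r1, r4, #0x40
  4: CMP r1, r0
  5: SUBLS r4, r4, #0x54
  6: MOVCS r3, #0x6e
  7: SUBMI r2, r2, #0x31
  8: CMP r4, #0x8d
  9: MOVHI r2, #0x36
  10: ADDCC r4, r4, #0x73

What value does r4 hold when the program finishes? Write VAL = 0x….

VAL = 0xcd

0: ✓ CMP  NZCV=1010
1: ✓ MOVCS  r4←0x5a
2: · SUBGE
3: · ADDPL
4: ✓ CMP  NZCV=0011
5: · SUBLS
6: ✓ MOVCS  r3←0x6e
7: · SUBMI
8: ✓ CMP  NZCV=1001
9: · MOVHI
10: ✓ ADDCC  r4←0xcd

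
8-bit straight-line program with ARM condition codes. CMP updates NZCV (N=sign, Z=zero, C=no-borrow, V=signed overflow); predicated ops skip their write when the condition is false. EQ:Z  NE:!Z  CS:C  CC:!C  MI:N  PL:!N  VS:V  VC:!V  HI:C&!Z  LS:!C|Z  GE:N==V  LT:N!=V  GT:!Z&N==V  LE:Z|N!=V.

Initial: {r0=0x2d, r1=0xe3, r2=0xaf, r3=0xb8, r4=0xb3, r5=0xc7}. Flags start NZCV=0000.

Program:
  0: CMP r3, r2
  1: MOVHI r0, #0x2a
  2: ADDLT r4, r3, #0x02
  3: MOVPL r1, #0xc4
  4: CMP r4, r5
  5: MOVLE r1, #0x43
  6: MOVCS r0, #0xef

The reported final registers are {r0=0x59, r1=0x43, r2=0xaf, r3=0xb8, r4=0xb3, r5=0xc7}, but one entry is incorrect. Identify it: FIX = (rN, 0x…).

[0] flags=0010 → (cmp)
[1] flags=0010 HI?T → r0=0x2a
[2] flags=0010 LT?F → skip
[3] flags=0010 PL?T → r1=0xc4
[4] flags=1000 → (cmp)
[5] flags=1000 LE?T → r1=0x43
[6] flags=1000 CS?F → skip

FIX = (r0, 0x2a)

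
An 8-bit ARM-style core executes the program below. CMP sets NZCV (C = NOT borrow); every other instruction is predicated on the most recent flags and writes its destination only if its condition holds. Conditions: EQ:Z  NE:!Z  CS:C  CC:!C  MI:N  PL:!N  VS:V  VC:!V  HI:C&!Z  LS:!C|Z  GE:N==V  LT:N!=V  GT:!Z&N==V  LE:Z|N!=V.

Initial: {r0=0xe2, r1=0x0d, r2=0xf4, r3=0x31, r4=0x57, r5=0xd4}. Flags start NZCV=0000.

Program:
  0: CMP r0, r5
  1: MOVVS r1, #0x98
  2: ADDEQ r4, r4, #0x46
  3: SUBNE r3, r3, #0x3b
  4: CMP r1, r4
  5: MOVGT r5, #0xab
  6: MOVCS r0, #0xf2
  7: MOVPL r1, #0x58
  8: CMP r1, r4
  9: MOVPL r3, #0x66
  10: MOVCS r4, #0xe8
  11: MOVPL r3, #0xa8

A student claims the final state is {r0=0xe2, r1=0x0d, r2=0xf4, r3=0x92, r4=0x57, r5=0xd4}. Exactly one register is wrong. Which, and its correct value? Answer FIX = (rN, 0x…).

0: ✓ CMP  NZCV=0010
1: · MOVVS
2: · ADDEQ
3: ✓ SUBNE  r3←0xf6
4: ✓ CMP  NZCV=1000
5: · MOVGT
6: · MOVCS
7: · MOVPL
8: ✓ CMP  NZCV=1000
9: · MOVPL
10: · MOVCS
11: · MOVPL

FIX = (r3, 0xf6)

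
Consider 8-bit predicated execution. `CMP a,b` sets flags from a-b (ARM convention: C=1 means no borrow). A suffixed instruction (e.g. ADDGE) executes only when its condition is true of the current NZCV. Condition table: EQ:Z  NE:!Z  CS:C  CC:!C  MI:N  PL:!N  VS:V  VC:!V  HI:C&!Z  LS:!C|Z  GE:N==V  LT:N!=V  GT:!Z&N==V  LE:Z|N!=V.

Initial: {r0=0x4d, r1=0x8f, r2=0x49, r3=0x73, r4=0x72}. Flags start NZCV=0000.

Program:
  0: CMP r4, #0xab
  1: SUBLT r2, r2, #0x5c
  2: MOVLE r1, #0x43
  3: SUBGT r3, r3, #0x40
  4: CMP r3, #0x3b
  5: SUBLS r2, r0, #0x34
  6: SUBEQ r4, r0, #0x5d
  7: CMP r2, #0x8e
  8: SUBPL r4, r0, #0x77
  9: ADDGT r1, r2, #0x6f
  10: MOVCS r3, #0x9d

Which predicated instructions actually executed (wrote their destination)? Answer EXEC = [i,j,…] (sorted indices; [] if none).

[0] flags=1001 → (cmp)
[1] flags=1001 LT?F → skip
[2] flags=1001 LE?F → skip
[3] flags=1001 GT?T → r3=0x33
[4] flags=1000 → (cmp)
[5] flags=1000 LS?T → r2=0x19
[6] flags=1000 EQ?F → skip
[7] flags=1001 → (cmp)
[8] flags=1001 PL?F → skip
[9] flags=1001 GT?T → r1=0x88
[10] flags=1001 CS?F → skip

EXEC = [3,5,9]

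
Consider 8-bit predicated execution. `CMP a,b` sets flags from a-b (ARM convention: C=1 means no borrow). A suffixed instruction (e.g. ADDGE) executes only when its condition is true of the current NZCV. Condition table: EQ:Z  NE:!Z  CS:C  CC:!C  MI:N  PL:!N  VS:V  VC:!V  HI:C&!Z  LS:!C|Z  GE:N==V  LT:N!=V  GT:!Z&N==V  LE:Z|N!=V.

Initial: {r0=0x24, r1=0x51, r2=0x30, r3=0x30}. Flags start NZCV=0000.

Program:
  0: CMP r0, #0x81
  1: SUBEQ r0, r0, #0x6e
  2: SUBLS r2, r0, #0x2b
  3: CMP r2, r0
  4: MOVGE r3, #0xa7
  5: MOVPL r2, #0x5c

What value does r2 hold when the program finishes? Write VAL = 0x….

VAL = 0xf9

[0] flags=1001 → (cmp)
[1] flags=1001 EQ?F → skip
[2] flags=1001 LS?T → r2=0xf9
[3] flags=1010 → (cmp)
[4] flags=1010 GE?F → skip
[5] flags=1010 PL?F → skip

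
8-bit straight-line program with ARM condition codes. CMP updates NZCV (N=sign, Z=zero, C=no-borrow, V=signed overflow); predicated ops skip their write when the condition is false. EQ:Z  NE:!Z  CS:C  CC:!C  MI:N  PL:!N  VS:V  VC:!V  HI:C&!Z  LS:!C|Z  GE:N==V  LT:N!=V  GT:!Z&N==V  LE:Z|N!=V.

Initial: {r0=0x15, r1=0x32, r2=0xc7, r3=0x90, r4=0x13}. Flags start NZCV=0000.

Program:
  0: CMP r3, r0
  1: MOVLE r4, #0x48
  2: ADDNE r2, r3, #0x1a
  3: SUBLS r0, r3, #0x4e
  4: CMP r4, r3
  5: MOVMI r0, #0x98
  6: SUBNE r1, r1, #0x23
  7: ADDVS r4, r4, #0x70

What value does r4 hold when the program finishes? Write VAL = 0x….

0: ✓ CMP  NZCV=0011
1: ✓ MOVLE  r4←0x48
2: ✓ ADDNE  r2←0xaa
3: · SUBLS
4: ✓ CMP  NZCV=1001
5: ✓ MOVMI  r0←0x98
6: ✓ SUBNE  r1←0x0f
7: ✓ ADDVS  r4←0xb8

VAL = 0xb8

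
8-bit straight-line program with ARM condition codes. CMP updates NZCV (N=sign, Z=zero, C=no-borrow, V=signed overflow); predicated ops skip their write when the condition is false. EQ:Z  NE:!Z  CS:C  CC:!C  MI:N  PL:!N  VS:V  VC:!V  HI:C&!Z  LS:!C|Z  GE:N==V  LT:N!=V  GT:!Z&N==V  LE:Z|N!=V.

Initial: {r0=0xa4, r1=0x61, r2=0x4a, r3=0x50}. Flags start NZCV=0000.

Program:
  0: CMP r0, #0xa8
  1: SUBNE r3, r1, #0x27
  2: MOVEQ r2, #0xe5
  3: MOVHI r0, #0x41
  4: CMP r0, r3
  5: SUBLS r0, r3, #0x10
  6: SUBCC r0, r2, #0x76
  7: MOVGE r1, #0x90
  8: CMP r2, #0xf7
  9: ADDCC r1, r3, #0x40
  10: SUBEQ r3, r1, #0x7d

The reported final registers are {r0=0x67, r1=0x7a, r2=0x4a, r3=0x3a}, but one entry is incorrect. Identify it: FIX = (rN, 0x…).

FIX = (r0, 0xa4)

0: ✓ CMP  NZCV=1000
1: ✓ SUBNE  r3←0x3a
2: · MOVEQ
3: · MOVHI
4: ✓ CMP  NZCV=0011
5: · SUBLS
6: · SUBCC
7: · MOVGE
8: ✓ CMP  NZCV=0000
9: ✓ ADDCC  r1←0x7a
10: · SUBEQ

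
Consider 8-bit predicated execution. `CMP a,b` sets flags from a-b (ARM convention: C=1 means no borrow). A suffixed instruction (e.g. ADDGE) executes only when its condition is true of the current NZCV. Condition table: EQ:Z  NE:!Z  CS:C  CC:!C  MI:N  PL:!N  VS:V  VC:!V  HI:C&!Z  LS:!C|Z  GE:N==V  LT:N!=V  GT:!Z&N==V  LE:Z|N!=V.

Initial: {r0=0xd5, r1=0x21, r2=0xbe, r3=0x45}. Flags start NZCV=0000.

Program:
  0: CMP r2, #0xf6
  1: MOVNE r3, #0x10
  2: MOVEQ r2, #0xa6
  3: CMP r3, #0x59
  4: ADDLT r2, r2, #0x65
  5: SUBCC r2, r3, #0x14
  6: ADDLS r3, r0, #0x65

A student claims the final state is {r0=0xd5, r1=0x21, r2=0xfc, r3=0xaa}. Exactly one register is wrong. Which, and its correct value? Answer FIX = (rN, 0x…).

0: ✓ CMP  NZCV=1000
1: ✓ MOVNE  r3←0x10
2: · MOVEQ
3: ✓ CMP  NZCV=1000
4: ✓ ADDLT  r2←0x23
5: ✓ SUBCC  r2←0xfc
6: ✓ ADDLS  r3←0x3a

FIX = (r3, 0x3a)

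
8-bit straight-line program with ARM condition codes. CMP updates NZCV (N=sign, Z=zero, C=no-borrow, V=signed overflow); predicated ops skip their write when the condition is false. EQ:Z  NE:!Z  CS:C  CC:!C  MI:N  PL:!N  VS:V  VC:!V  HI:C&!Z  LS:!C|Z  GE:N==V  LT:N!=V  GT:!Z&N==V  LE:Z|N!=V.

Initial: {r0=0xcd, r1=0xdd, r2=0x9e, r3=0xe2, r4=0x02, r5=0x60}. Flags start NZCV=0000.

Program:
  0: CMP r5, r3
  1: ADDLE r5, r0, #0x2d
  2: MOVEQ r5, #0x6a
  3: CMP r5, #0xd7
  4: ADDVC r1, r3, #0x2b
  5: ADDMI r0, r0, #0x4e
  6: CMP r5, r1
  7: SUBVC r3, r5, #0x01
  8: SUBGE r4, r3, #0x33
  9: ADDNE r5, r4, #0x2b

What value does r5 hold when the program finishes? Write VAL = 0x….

VAL = 0xda

[0] flags=0000 → (cmp)
[1] flags=0000 LE?F → skip
[2] flags=0000 EQ?F → skip
[3] flags=1001 → (cmp)
[4] flags=1001 VC?F → skip
[5] flags=1001 MI?T → r0=0x1b
[6] flags=1001 → (cmp)
[7] flags=1001 VC?F → skip
[8] flags=1001 GE?T → r4=0xaf
[9] flags=1001 NE?T → r5=0xda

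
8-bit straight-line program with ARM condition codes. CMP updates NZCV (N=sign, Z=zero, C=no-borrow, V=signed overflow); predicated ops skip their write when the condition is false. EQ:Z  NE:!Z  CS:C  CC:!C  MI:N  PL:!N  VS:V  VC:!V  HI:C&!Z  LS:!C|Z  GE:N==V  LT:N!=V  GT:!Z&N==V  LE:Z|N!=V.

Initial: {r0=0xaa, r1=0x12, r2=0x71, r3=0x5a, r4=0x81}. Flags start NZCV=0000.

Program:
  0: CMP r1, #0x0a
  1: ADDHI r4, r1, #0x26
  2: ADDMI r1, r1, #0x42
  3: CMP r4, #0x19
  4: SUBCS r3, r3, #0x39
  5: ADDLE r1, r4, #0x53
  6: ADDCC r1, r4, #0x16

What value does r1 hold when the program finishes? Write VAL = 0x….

VAL = 0x12

[0] flags=0010 → (cmp)
[1] flags=0010 HI?T → r4=0x38
[2] flags=0010 MI?F → skip
[3] flags=0010 → (cmp)
[4] flags=0010 CS?T → r3=0x21
[5] flags=0010 LE?F → skip
[6] flags=0010 CC?F → skip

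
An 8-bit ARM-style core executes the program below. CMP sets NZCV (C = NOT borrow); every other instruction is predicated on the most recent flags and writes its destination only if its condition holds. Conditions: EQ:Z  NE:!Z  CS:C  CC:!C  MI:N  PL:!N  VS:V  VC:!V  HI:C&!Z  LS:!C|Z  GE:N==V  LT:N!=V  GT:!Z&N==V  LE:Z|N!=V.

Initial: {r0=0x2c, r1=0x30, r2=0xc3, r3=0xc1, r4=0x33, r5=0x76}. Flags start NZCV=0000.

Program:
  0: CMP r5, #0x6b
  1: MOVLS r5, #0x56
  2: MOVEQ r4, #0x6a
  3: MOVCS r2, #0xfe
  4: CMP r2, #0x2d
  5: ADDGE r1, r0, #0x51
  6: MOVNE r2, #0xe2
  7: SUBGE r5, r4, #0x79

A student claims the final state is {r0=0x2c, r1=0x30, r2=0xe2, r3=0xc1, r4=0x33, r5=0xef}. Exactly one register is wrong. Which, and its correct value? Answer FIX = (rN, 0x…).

[0] flags=0010 → (cmp)
[1] flags=0010 LS?F → skip
[2] flags=0010 EQ?F → skip
[3] flags=0010 CS?T → r2=0xfe
[4] flags=1010 → (cmp)
[5] flags=1010 GE?F → skip
[6] flags=1010 NE?T → r2=0xe2
[7] flags=1010 GE?F → skip

FIX = (r5, 0x76)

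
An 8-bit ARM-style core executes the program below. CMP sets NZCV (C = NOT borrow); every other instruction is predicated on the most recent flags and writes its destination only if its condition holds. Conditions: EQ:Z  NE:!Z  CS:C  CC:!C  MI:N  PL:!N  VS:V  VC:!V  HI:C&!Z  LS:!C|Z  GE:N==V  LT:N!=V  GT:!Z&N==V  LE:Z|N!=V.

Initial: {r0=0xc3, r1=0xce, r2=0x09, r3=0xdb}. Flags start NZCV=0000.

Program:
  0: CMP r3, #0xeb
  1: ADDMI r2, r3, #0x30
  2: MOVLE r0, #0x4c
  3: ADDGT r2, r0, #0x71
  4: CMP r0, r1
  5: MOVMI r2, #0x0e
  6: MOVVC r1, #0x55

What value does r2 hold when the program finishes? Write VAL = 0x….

VAL = 0x0b

[0] flags=1000 → (cmp)
[1] flags=1000 MI?T → r2=0x0b
[2] flags=1000 LE?T → r0=0x4c
[3] flags=1000 GT?F → skip
[4] flags=0000 → (cmp)
[5] flags=0000 MI?F → skip
[6] flags=0000 VC?T → r1=0x55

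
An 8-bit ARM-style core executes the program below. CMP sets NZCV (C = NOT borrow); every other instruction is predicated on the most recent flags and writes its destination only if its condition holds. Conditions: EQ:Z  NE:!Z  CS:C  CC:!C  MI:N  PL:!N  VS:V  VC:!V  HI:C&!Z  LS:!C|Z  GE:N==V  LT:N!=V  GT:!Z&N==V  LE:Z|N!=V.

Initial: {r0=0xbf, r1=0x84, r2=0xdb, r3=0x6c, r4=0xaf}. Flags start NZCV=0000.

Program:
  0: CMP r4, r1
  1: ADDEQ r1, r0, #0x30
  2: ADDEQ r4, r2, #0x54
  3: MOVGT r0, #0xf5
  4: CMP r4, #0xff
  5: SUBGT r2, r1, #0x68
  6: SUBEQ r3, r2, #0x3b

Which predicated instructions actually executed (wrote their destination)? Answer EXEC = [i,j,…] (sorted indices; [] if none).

0: ✓ CMP  NZCV=0010
1: · ADDEQ
2: · ADDEQ
3: ✓ MOVGT  r0←0xf5
4: ✓ CMP  NZCV=1000
5: · SUBGT
6: · SUBEQ

EXEC = [3]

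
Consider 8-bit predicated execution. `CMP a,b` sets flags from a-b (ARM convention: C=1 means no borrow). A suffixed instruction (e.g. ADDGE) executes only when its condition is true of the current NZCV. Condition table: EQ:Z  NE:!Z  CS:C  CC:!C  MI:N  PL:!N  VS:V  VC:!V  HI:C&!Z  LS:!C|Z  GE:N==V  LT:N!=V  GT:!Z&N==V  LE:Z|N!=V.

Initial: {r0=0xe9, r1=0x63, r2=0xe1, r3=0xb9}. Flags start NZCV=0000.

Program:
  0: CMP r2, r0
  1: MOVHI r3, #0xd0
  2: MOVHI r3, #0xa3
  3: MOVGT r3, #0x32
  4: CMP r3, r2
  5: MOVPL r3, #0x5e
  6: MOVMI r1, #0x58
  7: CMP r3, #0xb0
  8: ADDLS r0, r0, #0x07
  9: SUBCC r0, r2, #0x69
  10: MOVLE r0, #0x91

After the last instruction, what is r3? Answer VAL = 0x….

[0] flags=1000 → (cmp)
[1] flags=1000 HI?F → skip
[2] flags=1000 HI?F → skip
[3] flags=1000 GT?F → skip
[4] flags=1000 → (cmp)
[5] flags=1000 PL?F → skip
[6] flags=1000 MI?T → r1=0x58
[7] flags=0010 → (cmp)
[8] flags=0010 LS?F → skip
[9] flags=0010 CC?F → skip
[10] flags=0010 LE?F → skip

VAL = 0xb9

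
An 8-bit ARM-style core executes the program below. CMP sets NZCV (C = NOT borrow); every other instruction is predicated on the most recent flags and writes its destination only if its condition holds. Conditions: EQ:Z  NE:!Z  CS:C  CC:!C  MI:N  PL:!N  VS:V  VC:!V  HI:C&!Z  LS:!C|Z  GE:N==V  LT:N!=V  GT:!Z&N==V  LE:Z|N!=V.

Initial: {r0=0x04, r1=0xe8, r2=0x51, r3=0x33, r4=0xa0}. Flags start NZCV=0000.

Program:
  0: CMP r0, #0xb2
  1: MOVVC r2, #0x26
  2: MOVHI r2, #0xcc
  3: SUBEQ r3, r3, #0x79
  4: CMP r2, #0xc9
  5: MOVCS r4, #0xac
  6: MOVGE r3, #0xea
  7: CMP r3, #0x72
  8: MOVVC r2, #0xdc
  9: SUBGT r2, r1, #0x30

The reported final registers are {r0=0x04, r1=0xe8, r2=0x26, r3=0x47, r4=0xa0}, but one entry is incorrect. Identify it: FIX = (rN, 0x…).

0: ✓ CMP  NZCV=0000
1: ✓ MOVVC  r2←0x26
2: · MOVHI
3: · SUBEQ
4: ✓ CMP  NZCV=0000
5: · MOVCS
6: ✓ MOVGE  r3←0xea
7: ✓ CMP  NZCV=0011
8: · MOVVC
9: · SUBGT

FIX = (r3, 0xea)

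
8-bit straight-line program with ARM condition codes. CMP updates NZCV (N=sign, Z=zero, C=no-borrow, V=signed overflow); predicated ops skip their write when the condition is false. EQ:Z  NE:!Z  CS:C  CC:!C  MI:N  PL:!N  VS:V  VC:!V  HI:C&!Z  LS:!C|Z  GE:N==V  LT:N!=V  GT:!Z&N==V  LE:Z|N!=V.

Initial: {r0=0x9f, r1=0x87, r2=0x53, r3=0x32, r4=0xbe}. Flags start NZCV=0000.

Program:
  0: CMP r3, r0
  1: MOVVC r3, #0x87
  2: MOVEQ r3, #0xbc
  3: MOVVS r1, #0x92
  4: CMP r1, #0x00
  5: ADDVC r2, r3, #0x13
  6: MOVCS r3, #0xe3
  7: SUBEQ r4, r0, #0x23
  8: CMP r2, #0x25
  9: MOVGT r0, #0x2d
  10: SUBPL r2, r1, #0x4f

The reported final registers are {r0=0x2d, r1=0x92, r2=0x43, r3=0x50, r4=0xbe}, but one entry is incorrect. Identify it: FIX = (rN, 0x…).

0: ✓ CMP  NZCV=1001
1: · MOVVC
2: · MOVEQ
3: ✓ MOVVS  r1←0x92
4: ✓ CMP  NZCV=1010
5: ✓ ADDVC  r2←0x45
6: ✓ MOVCS  r3←0xe3
7: · SUBEQ
8: ✓ CMP  NZCV=0010
9: ✓ MOVGT  r0←0x2d
10: ✓ SUBPL  r2←0x43

FIX = (r3, 0xe3)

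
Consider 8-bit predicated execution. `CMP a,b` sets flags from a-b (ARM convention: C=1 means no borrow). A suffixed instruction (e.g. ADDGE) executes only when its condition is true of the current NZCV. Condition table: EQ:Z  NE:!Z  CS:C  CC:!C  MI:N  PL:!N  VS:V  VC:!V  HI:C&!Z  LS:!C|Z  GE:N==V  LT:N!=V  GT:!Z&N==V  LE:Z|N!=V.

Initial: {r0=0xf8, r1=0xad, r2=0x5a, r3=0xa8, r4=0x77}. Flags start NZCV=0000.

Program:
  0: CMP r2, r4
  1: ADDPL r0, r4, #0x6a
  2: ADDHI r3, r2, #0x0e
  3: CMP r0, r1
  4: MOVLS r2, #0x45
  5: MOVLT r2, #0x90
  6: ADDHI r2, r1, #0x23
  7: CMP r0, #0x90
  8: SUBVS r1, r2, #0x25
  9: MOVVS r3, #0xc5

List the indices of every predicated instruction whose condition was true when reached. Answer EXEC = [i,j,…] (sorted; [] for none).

EXEC = [6]

[0] flags=1000 → (cmp)
[1] flags=1000 PL?F → skip
[2] flags=1000 HI?F → skip
[3] flags=0010 → (cmp)
[4] flags=0010 LS?F → skip
[5] flags=0010 LT?F → skip
[6] flags=0010 HI?T → r2=0xd0
[7] flags=0010 → (cmp)
[8] flags=0010 VS?F → skip
[9] flags=0010 VS?F → skip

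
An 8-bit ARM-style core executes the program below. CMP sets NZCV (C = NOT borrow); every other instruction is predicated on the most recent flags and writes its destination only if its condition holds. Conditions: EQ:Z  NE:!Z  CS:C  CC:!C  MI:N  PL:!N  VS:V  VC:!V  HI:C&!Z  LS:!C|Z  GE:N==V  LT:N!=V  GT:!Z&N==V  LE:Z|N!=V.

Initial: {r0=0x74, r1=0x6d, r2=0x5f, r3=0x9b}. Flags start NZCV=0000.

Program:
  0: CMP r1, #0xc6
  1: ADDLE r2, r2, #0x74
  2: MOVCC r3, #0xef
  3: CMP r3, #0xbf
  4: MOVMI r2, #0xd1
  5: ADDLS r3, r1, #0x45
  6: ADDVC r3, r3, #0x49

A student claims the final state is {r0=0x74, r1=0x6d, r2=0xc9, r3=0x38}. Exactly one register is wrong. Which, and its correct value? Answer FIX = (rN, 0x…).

FIX = (r2, 0x5f)

0: ✓ CMP  NZCV=1001
1: · ADDLE
2: ✓ MOVCC  r3←0xef
3: ✓ CMP  NZCV=0010
4: · MOVMI
5: · ADDLS
6: ✓ ADDVC  r3←0x38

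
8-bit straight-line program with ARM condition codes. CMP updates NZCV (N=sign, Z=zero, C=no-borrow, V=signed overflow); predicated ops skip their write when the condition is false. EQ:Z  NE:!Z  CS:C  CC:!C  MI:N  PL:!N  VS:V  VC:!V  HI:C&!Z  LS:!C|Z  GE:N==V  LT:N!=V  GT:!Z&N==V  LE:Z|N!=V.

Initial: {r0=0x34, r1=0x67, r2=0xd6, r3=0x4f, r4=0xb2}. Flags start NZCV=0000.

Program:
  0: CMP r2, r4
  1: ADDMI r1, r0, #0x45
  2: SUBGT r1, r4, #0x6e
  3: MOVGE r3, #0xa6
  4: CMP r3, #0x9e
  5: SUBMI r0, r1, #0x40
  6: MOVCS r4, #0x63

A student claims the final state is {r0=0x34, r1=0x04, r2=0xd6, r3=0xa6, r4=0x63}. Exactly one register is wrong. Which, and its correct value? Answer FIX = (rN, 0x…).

FIX = (r1, 0x44)

[0] flags=0010 → (cmp)
[1] flags=0010 MI?F → skip
[2] flags=0010 GT?T → r1=0x44
[3] flags=0010 GE?T → r3=0xa6
[4] flags=0010 → (cmp)
[5] flags=0010 MI?F → skip
[6] flags=0010 CS?T → r4=0x63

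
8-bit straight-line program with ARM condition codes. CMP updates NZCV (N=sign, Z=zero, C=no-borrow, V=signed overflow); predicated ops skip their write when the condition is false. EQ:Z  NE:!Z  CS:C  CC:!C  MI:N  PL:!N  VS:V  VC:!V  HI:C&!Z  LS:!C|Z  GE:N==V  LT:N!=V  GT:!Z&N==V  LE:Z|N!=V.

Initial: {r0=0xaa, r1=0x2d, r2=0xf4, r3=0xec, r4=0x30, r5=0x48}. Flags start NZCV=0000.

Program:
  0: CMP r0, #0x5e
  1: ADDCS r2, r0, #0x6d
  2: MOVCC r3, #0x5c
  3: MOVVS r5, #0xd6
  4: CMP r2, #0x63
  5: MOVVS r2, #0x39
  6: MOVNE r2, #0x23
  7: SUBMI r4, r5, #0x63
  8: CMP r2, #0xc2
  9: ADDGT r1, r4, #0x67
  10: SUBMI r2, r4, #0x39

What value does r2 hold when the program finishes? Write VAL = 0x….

VAL = 0x23

[0] flags=0011 → (cmp)
[1] flags=0011 CS?T → r2=0x17
[2] flags=0011 CC?F → skip
[3] flags=0011 VS?T → r5=0xd6
[4] flags=1000 → (cmp)
[5] flags=1000 VS?F → skip
[6] flags=1000 NE?T → r2=0x23
[7] flags=1000 MI?T → r4=0x73
[8] flags=0000 → (cmp)
[9] flags=0000 GT?T → r1=0xda
[10] flags=0000 MI?F → skip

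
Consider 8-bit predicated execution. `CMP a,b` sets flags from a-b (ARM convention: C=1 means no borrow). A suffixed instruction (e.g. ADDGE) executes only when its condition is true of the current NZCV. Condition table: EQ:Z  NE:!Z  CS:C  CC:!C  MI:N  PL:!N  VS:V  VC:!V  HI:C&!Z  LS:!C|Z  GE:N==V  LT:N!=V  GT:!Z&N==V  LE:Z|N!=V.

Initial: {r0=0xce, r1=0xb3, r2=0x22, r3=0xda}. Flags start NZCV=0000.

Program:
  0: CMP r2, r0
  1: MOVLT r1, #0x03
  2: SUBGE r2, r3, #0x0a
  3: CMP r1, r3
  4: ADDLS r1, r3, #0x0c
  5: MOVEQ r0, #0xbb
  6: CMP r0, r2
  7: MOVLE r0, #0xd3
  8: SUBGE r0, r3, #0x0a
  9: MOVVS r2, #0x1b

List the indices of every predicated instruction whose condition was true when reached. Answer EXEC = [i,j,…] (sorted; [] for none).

EXEC = [2,4,7]

0: ✓ CMP  NZCV=0000
1: · MOVLT
2: ✓ SUBGE  r2←0xd0
3: ✓ CMP  NZCV=1000
4: ✓ ADDLS  r1←0xe6
5: · MOVEQ
6: ✓ CMP  NZCV=1000
7: ✓ MOVLE  r0←0xd3
8: · SUBGE
9: · MOVVS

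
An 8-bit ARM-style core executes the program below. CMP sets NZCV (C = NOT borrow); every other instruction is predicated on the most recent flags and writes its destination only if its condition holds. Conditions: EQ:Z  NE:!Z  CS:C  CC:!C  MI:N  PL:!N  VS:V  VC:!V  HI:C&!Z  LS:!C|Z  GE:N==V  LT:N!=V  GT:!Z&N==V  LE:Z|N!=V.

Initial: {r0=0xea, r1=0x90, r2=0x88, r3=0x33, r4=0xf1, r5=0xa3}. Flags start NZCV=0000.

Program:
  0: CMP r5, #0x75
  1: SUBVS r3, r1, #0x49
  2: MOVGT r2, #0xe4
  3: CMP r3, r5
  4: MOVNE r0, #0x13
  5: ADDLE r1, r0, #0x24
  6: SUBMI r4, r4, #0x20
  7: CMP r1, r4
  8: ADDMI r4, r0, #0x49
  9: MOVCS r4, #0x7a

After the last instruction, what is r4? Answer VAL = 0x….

VAL = 0x5c

[0] flags=0011 → (cmp)
[1] flags=0011 VS?T → r3=0x47
[2] flags=0011 GT?F → skip
[3] flags=1001 → (cmp)
[4] flags=1001 NE?T → r0=0x13
[5] flags=1001 LE?F → skip
[6] flags=1001 MI?T → r4=0xd1
[7] flags=1000 → (cmp)
[8] flags=1000 MI?T → r4=0x5c
[9] flags=1000 CS?F → skip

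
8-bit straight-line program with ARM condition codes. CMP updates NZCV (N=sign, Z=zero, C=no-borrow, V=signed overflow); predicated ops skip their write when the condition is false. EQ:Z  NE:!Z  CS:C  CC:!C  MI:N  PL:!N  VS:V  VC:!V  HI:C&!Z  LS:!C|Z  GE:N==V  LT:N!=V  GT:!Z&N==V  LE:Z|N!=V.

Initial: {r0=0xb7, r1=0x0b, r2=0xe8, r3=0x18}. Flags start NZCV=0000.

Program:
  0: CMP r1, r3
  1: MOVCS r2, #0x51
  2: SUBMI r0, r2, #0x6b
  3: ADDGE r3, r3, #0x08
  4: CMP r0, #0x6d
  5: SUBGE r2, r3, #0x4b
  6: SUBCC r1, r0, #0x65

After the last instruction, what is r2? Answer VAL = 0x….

VAL = 0xcd

0: ✓ CMP  NZCV=1000
1: · MOVCS
2: ✓ SUBMI  r0←0x7d
3: · ADDGE
4: ✓ CMP  NZCV=0010
5: ✓ SUBGE  r2←0xcd
6: · SUBCC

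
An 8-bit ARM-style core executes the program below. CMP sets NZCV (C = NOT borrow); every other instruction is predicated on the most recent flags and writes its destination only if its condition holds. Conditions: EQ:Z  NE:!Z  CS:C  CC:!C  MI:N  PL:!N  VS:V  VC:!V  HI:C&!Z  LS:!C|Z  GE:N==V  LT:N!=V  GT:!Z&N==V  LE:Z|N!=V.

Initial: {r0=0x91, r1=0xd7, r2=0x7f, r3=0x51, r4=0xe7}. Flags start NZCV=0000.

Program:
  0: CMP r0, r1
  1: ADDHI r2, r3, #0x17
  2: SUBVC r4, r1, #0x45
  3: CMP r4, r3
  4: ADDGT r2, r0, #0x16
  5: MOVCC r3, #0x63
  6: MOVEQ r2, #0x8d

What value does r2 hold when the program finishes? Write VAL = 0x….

VAL = 0x7f

[0] flags=1000 → (cmp)
[1] flags=1000 HI?F → skip
[2] flags=1000 VC?T → r4=0x92
[3] flags=0011 → (cmp)
[4] flags=0011 GT?F → skip
[5] flags=0011 CC?F → skip
[6] flags=0011 EQ?F → skip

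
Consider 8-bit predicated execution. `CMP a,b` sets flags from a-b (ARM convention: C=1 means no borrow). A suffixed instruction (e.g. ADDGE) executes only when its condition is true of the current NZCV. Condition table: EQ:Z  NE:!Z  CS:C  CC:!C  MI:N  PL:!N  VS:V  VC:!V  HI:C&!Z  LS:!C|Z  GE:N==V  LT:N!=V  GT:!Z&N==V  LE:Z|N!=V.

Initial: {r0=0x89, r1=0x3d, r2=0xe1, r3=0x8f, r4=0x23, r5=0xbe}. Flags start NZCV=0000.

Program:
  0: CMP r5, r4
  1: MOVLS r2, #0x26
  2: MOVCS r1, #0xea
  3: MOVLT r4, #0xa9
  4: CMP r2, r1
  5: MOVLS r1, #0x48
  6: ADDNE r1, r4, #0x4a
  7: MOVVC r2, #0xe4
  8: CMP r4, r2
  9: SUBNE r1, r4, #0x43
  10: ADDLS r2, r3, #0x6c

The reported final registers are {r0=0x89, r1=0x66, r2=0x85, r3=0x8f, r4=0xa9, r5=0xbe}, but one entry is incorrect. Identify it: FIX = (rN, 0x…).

FIX = (r2, 0xfb)

0: ✓ CMP  NZCV=1010
1: · MOVLS
2: ✓ MOVCS  r1←0xea
3: ✓ MOVLT  r4←0xa9
4: ✓ CMP  NZCV=1000
5: ✓ MOVLS  r1←0x48
6: ✓ ADDNE  r1←0xf3
7: ✓ MOVVC  r2←0xe4
8: ✓ CMP  NZCV=1000
9: ✓ SUBNE  r1←0x66
10: ✓ ADDLS  r2←0xfb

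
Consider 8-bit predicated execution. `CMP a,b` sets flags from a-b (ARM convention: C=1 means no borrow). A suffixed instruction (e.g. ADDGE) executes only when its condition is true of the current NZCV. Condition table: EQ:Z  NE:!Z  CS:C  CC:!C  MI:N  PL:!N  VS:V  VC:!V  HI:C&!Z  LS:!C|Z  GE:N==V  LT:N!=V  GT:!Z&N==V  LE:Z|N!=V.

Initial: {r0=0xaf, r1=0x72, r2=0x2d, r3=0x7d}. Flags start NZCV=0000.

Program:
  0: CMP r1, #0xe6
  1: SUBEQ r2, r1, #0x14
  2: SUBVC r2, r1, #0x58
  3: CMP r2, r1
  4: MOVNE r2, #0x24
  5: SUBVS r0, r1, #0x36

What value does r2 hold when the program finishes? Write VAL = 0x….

[0] flags=1001 → (cmp)
[1] flags=1001 EQ?F → skip
[2] flags=1001 VC?F → skip
[3] flags=1000 → (cmp)
[4] flags=1000 NE?T → r2=0x24
[5] flags=1000 VS?F → skip

VAL = 0x24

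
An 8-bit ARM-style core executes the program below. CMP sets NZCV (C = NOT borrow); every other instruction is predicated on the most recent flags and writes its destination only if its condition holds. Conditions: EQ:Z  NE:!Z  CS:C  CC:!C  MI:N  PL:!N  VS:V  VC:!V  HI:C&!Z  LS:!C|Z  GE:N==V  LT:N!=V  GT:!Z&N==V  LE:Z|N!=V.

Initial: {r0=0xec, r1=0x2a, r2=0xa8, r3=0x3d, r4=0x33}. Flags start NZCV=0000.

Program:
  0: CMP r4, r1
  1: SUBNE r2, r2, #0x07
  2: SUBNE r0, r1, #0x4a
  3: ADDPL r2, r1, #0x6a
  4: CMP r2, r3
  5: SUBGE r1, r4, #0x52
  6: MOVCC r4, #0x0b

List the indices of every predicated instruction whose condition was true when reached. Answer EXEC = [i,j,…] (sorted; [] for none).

EXEC = [1,2,3]

0: ✓ CMP  NZCV=0010
1: ✓ SUBNE  r2←0xa1
2: ✓ SUBNE  r0←0xe0
3: ✓ ADDPL  r2←0x94
4: ✓ CMP  NZCV=0011
5: · SUBGE
6: · MOVCC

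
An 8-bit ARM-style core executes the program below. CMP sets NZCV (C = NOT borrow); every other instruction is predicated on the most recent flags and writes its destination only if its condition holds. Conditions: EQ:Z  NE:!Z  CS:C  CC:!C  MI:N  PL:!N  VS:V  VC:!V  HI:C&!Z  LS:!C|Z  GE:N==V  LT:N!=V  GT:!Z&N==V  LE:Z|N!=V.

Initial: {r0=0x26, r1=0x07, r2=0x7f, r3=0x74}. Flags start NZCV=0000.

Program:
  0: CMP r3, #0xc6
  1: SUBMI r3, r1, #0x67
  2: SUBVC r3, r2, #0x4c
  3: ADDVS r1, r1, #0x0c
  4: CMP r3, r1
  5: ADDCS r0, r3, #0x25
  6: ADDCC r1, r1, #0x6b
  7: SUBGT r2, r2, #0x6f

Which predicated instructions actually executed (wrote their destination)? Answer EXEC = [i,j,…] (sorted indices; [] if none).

0: ✓ CMP  NZCV=1001
1: ✓ SUBMI  r3←0xa0
2: · SUBVC
3: ✓ ADDVS  r1←0x13
4: ✓ CMP  NZCV=1010
5: ✓ ADDCS  r0←0xc5
6: · ADDCC
7: · SUBGT

EXEC = [1,3,5]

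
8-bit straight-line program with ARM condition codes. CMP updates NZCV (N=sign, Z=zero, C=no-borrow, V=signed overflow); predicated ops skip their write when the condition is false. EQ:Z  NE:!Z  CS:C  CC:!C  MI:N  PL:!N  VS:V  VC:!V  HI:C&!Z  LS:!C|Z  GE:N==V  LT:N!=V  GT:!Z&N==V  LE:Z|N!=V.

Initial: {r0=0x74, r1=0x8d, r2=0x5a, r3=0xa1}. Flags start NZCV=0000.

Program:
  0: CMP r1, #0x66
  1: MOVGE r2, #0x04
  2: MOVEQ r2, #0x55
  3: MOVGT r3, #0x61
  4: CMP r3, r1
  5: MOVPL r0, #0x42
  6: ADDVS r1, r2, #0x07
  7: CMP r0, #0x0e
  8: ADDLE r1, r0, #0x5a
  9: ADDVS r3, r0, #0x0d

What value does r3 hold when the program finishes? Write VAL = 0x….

VAL = 0xa1

0: ✓ CMP  NZCV=0011
1: · MOVGE
2: · MOVEQ
3: · MOVGT
4: ✓ CMP  NZCV=0010
5: ✓ MOVPL  r0←0x42
6: · ADDVS
7: ✓ CMP  NZCV=0010
8: · ADDLE
9: · ADDVS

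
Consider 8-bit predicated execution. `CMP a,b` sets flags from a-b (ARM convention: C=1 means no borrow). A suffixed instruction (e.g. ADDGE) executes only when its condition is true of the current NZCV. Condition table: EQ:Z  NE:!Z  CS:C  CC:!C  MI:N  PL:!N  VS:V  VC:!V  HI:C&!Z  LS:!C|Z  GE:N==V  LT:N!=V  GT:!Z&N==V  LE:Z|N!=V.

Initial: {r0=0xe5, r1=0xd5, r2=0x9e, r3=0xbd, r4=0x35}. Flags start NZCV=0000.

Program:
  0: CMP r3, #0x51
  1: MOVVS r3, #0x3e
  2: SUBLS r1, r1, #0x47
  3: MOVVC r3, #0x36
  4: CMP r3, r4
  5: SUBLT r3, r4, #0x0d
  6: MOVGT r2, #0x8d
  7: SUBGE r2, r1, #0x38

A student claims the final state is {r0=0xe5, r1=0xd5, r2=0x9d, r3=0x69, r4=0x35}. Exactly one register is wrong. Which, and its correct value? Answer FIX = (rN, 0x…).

FIX = (r3, 0x3e)

[0] flags=0011 → (cmp)
[1] flags=0011 VS?T → r3=0x3e
[2] flags=0011 LS?F → skip
[3] flags=0011 VC?F → skip
[4] flags=0010 → (cmp)
[5] flags=0010 LT?F → skip
[6] flags=0010 GT?T → r2=0x8d
[7] flags=0010 GE?T → r2=0x9d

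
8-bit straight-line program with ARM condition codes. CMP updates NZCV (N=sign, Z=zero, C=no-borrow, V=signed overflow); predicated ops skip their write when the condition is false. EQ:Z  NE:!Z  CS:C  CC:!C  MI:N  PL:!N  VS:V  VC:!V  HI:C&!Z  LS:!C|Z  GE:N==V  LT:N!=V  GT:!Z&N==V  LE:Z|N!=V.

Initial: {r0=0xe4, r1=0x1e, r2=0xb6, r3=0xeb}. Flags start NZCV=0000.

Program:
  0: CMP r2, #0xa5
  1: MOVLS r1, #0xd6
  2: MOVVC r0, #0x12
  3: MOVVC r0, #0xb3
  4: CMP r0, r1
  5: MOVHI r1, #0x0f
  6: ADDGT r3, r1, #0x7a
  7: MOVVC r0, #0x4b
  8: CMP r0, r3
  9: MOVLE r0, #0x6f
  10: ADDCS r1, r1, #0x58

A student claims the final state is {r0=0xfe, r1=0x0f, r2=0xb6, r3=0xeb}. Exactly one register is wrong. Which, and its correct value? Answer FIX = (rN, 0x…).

[0] flags=0010 → (cmp)
[1] flags=0010 LS?F → skip
[2] flags=0010 VC?T → r0=0x12
[3] flags=0010 VC?T → r0=0xb3
[4] flags=1010 → (cmp)
[5] flags=1010 HI?T → r1=0x0f
[6] flags=1010 GT?F → skip
[7] flags=1010 VC?T → r0=0x4b
[8] flags=0000 → (cmp)
[9] flags=0000 LE?F → skip
[10] flags=0000 CS?F → skip

FIX = (r0, 0x4b)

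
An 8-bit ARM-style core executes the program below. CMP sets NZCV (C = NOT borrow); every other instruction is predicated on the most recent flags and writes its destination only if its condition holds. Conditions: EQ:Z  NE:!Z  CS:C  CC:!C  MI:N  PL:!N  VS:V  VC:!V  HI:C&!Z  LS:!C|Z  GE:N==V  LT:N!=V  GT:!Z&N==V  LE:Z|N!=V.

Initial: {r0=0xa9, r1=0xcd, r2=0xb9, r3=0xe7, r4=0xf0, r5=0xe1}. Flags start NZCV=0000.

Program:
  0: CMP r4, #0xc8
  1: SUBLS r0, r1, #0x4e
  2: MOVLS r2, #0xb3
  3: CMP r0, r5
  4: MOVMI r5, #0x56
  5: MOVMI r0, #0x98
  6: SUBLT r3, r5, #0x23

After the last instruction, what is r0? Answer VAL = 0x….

VAL = 0x98

0: ✓ CMP  NZCV=0010
1: · SUBLS
2: · MOVLS
3: ✓ CMP  NZCV=1000
4: ✓ MOVMI  r5←0x56
5: ✓ MOVMI  r0←0x98
6: ✓ SUBLT  r3←0x33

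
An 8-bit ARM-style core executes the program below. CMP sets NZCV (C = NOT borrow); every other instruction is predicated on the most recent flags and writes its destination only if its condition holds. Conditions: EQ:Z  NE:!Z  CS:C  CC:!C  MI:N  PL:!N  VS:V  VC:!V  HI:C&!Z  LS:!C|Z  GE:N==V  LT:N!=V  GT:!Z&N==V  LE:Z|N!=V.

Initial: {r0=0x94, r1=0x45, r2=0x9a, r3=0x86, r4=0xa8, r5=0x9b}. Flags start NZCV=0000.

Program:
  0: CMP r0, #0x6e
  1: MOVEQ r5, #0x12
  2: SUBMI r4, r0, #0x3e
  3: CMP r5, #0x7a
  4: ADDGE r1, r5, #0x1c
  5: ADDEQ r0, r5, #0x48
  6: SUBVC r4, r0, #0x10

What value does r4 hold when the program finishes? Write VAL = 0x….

[0] flags=0011 → (cmp)
[1] flags=0011 EQ?F → skip
[2] flags=0011 MI?F → skip
[3] flags=0011 → (cmp)
[4] flags=0011 GE?F → skip
[5] flags=0011 EQ?F → skip
[6] flags=0011 VC?F → skip

VAL = 0xa8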